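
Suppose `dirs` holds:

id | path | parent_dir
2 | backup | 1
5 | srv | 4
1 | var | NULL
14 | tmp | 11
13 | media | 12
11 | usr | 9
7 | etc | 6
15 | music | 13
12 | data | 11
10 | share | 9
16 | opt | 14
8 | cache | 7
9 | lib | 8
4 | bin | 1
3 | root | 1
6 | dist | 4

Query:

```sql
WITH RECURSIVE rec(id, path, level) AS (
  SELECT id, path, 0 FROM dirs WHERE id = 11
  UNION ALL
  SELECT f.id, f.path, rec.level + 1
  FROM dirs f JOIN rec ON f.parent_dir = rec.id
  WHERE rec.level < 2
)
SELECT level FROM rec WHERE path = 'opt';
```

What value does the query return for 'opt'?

Base: id=11 (usr) at level 0.
Iteration 1: rows with parent_dir in {11} -> data (id 12, level 1), tmp (id 14, level 1).
Iteration 2: rows with parent_dir in {12,14} -> media (id 13, level 2), opt (id 16, level 2).
Iteration 3: level < 2 fails for all current rows; recursion stops.

2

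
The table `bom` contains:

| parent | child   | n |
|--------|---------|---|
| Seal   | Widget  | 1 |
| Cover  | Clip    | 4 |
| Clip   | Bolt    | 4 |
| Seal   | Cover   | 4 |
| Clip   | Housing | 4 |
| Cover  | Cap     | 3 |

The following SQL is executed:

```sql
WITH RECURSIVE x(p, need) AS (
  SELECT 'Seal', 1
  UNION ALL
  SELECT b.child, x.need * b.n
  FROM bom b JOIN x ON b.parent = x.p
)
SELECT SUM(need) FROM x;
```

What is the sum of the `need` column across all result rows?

162

Base: (Seal, need=1).
Iteration 1: components of {Seal} -> Cover = 1*4 = 4, Widget = 1*1 = 1.
Iteration 2: components of {Cover,Widget} -> Cap = 4*3 = 12, Clip = 4*4 = 16.
Iteration 3: components of {Cap,Clip} -> Bolt = 16*4 = 64, Housing = 16*4 = 64.
Iteration 4: no further components; recursion stops.
SUM(need) = 1 + 1 + 4 + 16 + 12 + 64 + 64 = 162.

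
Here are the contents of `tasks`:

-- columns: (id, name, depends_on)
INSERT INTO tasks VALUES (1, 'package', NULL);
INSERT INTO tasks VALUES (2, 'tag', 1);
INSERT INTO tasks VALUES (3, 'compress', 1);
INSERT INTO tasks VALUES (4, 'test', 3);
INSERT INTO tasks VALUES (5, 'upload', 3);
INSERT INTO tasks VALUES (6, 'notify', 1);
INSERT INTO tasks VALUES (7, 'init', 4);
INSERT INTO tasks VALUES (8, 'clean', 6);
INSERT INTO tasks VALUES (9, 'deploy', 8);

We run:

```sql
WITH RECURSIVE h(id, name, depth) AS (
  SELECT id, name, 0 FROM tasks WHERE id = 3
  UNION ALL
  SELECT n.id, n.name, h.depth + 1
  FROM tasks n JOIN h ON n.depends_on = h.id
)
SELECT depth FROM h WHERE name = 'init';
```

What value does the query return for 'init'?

Base: id=3 (compress) at depth 0.
Iteration 1: rows with depends_on in {3} -> test (id 4, depth 1), upload (id 5, depth 1).
Iteration 2: rows with depends_on in {4,5} -> init (id 7, depth 2).
Iteration 3: no rows with depends_on in {7}; recursion stops.

2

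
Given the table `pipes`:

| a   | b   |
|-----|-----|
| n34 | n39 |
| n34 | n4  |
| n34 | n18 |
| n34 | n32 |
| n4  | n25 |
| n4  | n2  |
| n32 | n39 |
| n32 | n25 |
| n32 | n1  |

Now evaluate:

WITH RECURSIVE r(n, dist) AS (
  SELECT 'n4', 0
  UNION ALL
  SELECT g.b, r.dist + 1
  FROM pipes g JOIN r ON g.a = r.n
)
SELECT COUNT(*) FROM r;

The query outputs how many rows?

Base: (n4, dist=0).
Iteration 1: edges from {n4} -> (n2, dist=1), (n25, dist=1).
Iteration 2: no outgoing edges from {n2,n25}; recursion stops.
Total rows emitted: 3.

3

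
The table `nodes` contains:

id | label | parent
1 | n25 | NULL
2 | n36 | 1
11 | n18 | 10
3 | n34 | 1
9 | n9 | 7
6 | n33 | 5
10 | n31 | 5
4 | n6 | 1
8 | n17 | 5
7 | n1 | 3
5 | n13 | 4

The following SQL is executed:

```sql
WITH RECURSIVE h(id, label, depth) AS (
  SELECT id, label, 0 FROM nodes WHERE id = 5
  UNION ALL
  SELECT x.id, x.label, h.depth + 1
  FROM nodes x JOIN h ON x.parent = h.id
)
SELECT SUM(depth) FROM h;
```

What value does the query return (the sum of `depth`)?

Base: id=5 (n13) at depth 0.
Iteration 1: rows with parent in {5} -> n33 (id 6, depth 1), n17 (id 8, depth 1), n31 (id 10, depth 1).
Iteration 2: rows with parent in {6,8,10} -> n18 (id 11, depth 2).
Iteration 3: no rows with parent in {11}; recursion stops.
SUM(depth) = 0 + 1 + 1 + 1 + 2 = 5.

5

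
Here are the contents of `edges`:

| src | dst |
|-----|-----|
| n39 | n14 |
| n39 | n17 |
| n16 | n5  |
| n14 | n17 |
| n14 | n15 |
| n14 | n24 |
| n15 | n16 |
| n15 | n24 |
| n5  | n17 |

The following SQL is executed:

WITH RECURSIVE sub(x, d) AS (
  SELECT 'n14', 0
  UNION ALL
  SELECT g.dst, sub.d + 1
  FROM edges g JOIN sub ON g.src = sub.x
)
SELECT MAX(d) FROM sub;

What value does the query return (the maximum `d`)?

Base: (n14, d=0).
Iteration 1: edges from {n14} -> (n15, d=1), (n17, d=1), (n24, d=1).
Iteration 2: edges from {n15,n17,n24} -> (n16, d=2), (n24, d=2).
Iteration 3: edges from {n16,n24} -> (n5, d=3).
Iteration 4: edges from {n5} -> (n17, d=4).
Iteration 5: no outgoing edges from {n17}; recursion stops.
d values: 0, 1, 1, 1, 2, 2, 3, 4; the maximum is 4.

4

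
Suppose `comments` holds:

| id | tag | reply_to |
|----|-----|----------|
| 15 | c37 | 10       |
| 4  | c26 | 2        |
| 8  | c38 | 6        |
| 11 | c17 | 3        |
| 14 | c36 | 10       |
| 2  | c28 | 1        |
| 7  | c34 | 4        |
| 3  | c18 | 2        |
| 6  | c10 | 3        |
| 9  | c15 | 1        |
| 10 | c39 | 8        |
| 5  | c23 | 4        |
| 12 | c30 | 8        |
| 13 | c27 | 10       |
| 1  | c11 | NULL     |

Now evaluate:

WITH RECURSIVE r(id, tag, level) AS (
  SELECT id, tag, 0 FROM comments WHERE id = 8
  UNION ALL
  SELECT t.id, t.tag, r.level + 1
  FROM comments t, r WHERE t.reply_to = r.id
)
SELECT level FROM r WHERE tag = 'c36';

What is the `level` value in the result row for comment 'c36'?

2

Base: id=8 (c38) at level 0.
Iteration 1: rows with reply_to in {8} -> c39 (id 10, level 1), c30 (id 12, level 1).
Iteration 2: rows with reply_to in {10,12} -> c27 (id 13, level 2), c36 (id 14, level 2), c37 (id 15, level 2).
Iteration 3: no rows with reply_to in {13,14,15}; recursion stops.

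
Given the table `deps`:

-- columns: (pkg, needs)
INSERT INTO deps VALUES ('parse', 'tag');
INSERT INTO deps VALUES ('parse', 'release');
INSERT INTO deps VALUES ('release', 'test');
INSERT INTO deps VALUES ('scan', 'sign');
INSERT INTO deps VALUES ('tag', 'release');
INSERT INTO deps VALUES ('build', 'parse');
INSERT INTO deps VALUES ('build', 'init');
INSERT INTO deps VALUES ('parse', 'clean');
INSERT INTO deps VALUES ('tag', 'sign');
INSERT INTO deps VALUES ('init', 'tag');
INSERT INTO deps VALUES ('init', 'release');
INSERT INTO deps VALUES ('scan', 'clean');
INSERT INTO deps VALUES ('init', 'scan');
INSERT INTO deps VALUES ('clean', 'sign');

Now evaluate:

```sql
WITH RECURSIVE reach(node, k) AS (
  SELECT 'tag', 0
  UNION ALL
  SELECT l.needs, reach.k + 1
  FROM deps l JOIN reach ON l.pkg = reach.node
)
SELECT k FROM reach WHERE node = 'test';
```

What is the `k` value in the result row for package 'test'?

Base: (tag, k=0).
Iteration 1: edges from {tag} -> (release, k=1), (sign, k=1).
Iteration 2: edges from {release,sign} -> (test, k=2).
Iteration 3: no outgoing edges from {test}; recursion stops.

2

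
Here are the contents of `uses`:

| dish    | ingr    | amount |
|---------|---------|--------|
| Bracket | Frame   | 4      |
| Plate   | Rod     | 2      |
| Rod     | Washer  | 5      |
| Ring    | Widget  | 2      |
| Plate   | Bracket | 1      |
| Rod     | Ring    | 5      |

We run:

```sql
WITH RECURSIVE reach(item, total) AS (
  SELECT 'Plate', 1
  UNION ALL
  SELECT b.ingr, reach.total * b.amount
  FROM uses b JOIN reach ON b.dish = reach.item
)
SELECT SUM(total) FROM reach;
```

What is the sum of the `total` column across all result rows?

Base: (Plate, total=1).
Iteration 1: components of {Plate} -> Bracket = 1*1 = 1, Rod = 1*2 = 2.
Iteration 2: components of {Bracket,Rod} -> Frame = 1*4 = 4, Ring = 2*5 = 10, Washer = 2*5 = 10.
Iteration 3: components of {Frame,Ring,Washer} -> Widget = 10*2 = 20.
Iteration 4: no further components; recursion stops.
SUM(total) = 1 + 1 + 2 + 4 + 10 + 10 + 20 = 48.

48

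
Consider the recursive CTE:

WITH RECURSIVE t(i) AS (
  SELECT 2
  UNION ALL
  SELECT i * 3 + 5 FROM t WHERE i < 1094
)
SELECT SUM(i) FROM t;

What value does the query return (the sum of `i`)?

Base: i=2.
Iteration 1: 2 < 1094 holds -> i = 2 * 3 + 5 = 11.
Iteration 2: 11 < 1094 holds -> i = 11 * 3 + 5 = 38.
Iteration 3: 38 < 1094 holds -> i = 38 * 3 + 5 = 119.
Iteration 4: 119 < 1094 holds -> i = 119 * 3 + 5 = 362.
Iteration 5: 362 < 1094 holds -> i = 362 * 3 + 5 = 1091.
Iteration 6: 1091 < 1094 holds -> i = 1091 * 3 + 5 = 3278.
Iteration 7: 3278 < 1094 fails; recursion stops.
SUM(i) = 2 + 11 + 38 + 119 + 362 + 1091 + 3278 = 4901.

4901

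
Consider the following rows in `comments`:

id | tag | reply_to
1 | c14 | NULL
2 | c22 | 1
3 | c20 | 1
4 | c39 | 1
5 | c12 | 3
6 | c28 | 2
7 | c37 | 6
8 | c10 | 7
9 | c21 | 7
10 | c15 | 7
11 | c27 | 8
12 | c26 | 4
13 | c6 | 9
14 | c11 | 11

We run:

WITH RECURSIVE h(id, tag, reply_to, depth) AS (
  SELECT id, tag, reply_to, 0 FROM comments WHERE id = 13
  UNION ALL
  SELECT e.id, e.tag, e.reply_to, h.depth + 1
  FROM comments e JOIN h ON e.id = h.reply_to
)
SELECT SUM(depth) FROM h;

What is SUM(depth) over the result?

15

Base: id=13 (c6), reply_to=9, depth 0.
Iteration 1: join on id=9 -> c21 (id 9, reply_to=7, depth 1).
Iteration 2: join on id=7 -> c37 (id 7, reply_to=6, depth 2).
Iteration 3: join on id=6 -> c28 (id 6, reply_to=2, depth 3).
Iteration 4: join on id=2 -> c22 (id 2, reply_to=1, depth 4).
Iteration 5: join on id=1 -> c14 (id 1, reply_to=NULL, depth 5).
Iteration 6: reply_to is NULL; no match; recursion stops.
SUM(depth) = 0 + 1 + 2 + 3 + 4 + 5 = 15.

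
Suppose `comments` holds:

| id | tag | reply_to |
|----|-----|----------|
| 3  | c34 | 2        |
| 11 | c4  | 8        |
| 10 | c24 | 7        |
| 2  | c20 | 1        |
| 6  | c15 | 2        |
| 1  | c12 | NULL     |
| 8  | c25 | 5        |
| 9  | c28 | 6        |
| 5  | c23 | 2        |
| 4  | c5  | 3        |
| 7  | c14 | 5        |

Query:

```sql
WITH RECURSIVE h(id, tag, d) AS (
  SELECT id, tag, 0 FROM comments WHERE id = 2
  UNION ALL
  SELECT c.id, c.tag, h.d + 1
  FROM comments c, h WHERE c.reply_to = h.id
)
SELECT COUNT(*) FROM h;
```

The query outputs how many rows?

10

Base: id=2 (c20) at d 0.
Iteration 1: rows with reply_to in {2} -> c34 (id 3, d 1), c23 (id 5, d 1), c15 (id 6, d 1).
Iteration 2: rows with reply_to in {3,5,6} -> c5 (id 4, d 2), c14 (id 7, d 2), c25 (id 8, d 2), c28 (id 9, d 2).
Iteration 3: rows with reply_to in {4,7,8,9} -> c24 (id 10, d 3), c4 (id 11, d 3).
Iteration 4: no rows with reply_to in {10,11}; recursion stops.
Total rows emitted: 10.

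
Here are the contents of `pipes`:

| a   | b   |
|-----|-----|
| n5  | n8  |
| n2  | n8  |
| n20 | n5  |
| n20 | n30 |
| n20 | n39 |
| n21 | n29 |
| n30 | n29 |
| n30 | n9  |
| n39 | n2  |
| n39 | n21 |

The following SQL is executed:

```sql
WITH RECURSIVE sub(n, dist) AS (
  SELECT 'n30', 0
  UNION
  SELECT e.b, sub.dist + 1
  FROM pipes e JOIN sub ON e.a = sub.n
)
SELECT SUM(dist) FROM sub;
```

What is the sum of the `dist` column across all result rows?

2

Base: (n30, dist=0).
Iteration 1: edges from {n30} -> (n29, dist=1), (n9, dist=1).
Iteration 2: no outgoing edges from {n29,n9}; recursion stops.
SUM(dist) = 0 + 1 + 1 = 2.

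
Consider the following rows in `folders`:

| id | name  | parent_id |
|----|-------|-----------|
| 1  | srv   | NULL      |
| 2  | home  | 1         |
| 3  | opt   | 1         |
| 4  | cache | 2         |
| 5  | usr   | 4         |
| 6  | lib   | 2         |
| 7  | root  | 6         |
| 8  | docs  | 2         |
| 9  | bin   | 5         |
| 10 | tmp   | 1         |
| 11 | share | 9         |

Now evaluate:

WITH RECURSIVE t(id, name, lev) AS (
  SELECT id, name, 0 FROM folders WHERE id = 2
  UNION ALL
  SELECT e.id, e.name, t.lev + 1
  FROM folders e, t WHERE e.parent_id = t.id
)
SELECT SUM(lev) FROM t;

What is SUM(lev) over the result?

14

Base: id=2 (home) at lev 0.
Iteration 1: rows with parent_id in {2} -> cache (id 4, lev 1), lib (id 6, lev 1), docs (id 8, lev 1).
Iteration 2: rows with parent_id in {4,6,8} -> usr (id 5, lev 2), root (id 7, lev 2).
Iteration 3: rows with parent_id in {5,7} -> bin (id 9, lev 3).
Iteration 4: rows with parent_id in {9} -> share (id 11, lev 4).
Iteration 5: no rows with parent_id in {11}; recursion stops.
SUM(lev) = 0 + 1 + 1 + 1 + 2 + 2 + 3 + 4 = 14.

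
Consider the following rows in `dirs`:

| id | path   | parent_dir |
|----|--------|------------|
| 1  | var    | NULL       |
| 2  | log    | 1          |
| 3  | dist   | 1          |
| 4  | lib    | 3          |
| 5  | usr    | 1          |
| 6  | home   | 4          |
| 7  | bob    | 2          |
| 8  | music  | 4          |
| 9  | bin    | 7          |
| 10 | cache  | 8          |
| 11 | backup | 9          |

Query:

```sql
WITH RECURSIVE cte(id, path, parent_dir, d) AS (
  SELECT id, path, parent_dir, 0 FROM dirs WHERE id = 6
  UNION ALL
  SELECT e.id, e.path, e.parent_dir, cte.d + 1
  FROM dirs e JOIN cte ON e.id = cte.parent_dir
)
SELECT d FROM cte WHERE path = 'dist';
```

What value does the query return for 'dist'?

Base: id=6 (home), parent_dir=4, d 0.
Iteration 1: join on id=4 -> lib (id 4, parent_dir=3, d 1).
Iteration 2: join on id=3 -> dist (id 3, parent_dir=1, d 2).
Iteration 3: join on id=1 -> var (id 1, parent_dir=NULL, d 3).
Iteration 4: parent_dir is NULL; no match; recursion stops.

2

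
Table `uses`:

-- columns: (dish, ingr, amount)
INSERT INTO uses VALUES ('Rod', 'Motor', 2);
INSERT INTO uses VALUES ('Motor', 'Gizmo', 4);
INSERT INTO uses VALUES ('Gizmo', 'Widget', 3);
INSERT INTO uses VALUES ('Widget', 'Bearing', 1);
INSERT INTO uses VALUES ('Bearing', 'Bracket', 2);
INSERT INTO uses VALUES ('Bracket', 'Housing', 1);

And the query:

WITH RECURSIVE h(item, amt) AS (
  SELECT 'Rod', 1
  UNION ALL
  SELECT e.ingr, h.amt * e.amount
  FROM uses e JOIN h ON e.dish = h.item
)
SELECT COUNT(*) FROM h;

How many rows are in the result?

7

Base: (Rod, amt=1).
Iteration 1: components of {Rod} -> Motor = 1*2 = 2.
Iteration 2: components of {Motor} -> Gizmo = 2*4 = 8.
Iteration 3: components of {Gizmo} -> Widget = 8*3 = 24.
Iteration 4: components of {Widget} -> Bearing = 24*1 = 24.
Iteration 5: components of {Bearing} -> Bracket = 24*2 = 48.
Iteration 6: components of {Bracket} -> Housing = 48*1 = 48.
Iteration 7: no further components; recursion stops.
Total rows emitted: 7.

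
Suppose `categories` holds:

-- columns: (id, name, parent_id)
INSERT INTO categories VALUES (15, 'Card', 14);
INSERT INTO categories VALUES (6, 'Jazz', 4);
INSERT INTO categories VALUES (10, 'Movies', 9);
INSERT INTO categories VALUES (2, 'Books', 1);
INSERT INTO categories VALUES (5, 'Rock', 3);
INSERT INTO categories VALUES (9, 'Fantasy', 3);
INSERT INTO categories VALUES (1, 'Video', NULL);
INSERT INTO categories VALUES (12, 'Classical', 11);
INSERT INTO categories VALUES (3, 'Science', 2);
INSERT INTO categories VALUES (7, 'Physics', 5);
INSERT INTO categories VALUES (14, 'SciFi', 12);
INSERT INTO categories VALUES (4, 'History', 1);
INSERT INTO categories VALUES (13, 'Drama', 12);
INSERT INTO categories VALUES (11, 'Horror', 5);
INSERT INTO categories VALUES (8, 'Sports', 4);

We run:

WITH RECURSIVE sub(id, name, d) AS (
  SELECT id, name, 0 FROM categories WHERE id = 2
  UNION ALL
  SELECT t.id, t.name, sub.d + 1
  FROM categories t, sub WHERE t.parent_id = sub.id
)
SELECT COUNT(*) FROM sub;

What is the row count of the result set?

Base: id=2 (Books) at d 0.
Iteration 1: rows with parent_id in {2} -> Science (id 3, d 1).
Iteration 2: rows with parent_id in {3} -> Rock (id 5, d 2), Fantasy (id 9, d 2).
Iteration 3: rows with parent_id in {5,9} -> Physics (id 7, d 3), Movies (id 10, d 3), Horror (id 11, d 3).
Iteration 4: rows with parent_id in {7,10,11} -> Classical (id 12, d 4).
Iteration 5: rows with parent_id in {12} -> Drama (id 13, d 5), SciFi (id 14, d 5).
Iteration 6: rows with parent_id in {13,14} -> Card (id 15, d 6).
Iteration 7: no rows with parent_id in {15}; recursion stops.
Total rows emitted: 11.

11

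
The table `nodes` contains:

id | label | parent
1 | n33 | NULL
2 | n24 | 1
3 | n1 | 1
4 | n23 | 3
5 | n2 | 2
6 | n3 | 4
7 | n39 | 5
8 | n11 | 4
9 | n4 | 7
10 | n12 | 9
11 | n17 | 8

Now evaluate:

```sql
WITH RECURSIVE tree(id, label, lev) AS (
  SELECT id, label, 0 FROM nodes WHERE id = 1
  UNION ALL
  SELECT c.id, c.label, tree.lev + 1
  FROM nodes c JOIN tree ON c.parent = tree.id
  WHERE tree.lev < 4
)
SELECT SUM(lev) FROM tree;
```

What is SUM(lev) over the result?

23

Base: id=1 (n33) at lev 0.
Iteration 1: rows with parent in {1} -> n24 (id 2, lev 1), n1 (id 3, lev 1).
Iteration 2: rows with parent in {2,3} -> n23 (id 4, lev 2), n2 (id 5, lev 2).
Iteration 3: rows with parent in {4,5} -> n3 (id 6, lev 3), n39 (id 7, lev 3), n11 (id 8, lev 3).
Iteration 4: rows with parent in {6,7,8} -> n4 (id 9, lev 4), n17 (id 11, lev 4).
Iteration 5: lev < 4 fails for all current rows; recursion stops.
SUM(lev) = 0 + 1 + 1 + 2 + 2 + 3 + 3 + 3 + 4 + 4 = 23.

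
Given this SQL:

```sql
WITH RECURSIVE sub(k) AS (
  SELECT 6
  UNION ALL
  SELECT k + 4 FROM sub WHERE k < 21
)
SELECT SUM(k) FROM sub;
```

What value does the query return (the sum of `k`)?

70

Base: k=6.
Iteration 1: 6 < 21 holds -> k = 6 + 4 = 10.
Iteration 2: 10 < 21 holds -> k = 10 + 4 = 14.
Iteration 3: 14 < 21 holds -> k = 14 + 4 = 18.
Iteration 4: 18 < 21 holds -> k = 18 + 4 = 22.
Iteration 5: 22 < 21 fails; recursion stops.
SUM(k) = 6 + 10 + 14 + 18 + 22 = 70.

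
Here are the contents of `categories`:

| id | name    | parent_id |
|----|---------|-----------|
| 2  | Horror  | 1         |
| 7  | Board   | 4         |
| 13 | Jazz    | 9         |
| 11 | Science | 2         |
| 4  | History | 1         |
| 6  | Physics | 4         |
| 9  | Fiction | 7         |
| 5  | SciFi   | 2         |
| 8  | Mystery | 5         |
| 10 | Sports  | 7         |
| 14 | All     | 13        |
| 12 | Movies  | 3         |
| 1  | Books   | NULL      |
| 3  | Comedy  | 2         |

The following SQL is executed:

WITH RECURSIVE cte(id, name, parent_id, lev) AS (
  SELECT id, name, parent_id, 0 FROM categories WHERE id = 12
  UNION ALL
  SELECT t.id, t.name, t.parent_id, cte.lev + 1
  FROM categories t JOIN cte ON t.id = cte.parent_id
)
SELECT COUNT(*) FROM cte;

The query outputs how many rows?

4

Base: id=12 (Movies), parent_id=3, lev 0.
Iteration 1: join on id=3 -> Comedy (id 3, parent_id=2, lev 1).
Iteration 2: join on id=2 -> Horror (id 2, parent_id=1, lev 2).
Iteration 3: join on id=1 -> Books (id 1, parent_id=NULL, lev 3).
Iteration 4: parent_id is NULL; no match; recursion stops.
Total rows emitted: 4.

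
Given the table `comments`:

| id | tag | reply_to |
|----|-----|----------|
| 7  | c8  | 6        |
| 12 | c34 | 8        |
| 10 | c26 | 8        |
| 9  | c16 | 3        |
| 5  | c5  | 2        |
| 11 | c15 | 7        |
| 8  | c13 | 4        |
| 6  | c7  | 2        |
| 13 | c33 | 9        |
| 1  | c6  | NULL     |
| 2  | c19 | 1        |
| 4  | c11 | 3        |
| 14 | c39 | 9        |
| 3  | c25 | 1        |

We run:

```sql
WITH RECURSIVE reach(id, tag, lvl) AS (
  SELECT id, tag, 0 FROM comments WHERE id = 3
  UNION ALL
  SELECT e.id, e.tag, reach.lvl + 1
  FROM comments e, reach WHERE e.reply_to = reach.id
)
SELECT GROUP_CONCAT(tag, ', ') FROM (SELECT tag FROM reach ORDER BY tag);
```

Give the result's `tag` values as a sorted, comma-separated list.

c11, c13, c16, c25, c26, c33, c34, c39

Base: id=3 (c25) at lvl 0.
Iteration 1: rows with reply_to in {3} -> c11 (id 4, lvl 1), c16 (id 9, lvl 1).
Iteration 2: rows with reply_to in {4,9} -> c13 (id 8, lvl 2), c33 (id 13, lvl 2), c39 (id 14, lvl 2).
Iteration 3: rows with reply_to in {8,13,14} -> c26 (id 10, lvl 3), c34 (id 12, lvl 3).
Iteration 4: no rows with reply_to in {10,12}; recursion stops.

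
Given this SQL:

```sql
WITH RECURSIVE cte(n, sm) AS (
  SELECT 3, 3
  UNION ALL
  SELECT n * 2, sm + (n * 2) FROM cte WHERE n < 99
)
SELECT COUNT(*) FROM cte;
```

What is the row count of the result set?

Base: n=3, sm=3.
Iteration 1: 3 < 99 holds -> n = 3 * 2 = 6, sm = 3 + 6 = 9.
Iteration 2: 6 < 99 holds -> n = 6 * 2 = 12, sm = 9 + 12 = 21.
Iteration 3: 12 < 99 holds -> n = 12 * 2 = 24, sm = 21 + 24 = 45.
Iteration 4: 24 < 99 holds -> n = 24 * 2 = 48, sm = 45 + 48 = 93.
Iteration 5: 48 < 99 holds -> n = 48 * 2 = 96, sm = 93 + 96 = 189.
Iteration 6: 96 < 99 holds -> n = 96 * 2 = 192, sm = 189 + 192 = 381.
Iteration 7: 192 < 99 fails; recursion stops.
Total rows emitted: 7.

7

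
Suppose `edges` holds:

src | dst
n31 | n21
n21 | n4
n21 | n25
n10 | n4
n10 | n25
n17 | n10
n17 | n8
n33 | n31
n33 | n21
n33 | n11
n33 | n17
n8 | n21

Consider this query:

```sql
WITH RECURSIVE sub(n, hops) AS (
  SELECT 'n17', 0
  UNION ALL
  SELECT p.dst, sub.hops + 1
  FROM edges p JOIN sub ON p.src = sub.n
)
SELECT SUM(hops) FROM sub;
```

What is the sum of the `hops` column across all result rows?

14

Base: (n17, hops=0).
Iteration 1: edges from {n17} -> (n10, hops=1), (n8, hops=1).
Iteration 2: edges from {n10,n8} -> (n21, hops=2), (n25, hops=2), (n4, hops=2).
Iteration 3: edges from {n21,n25,n4} -> (n25, hops=3), (n4, hops=3).
Iteration 4: no outgoing edges from {n25,n4}; recursion stops.
SUM(hops) = 0 + 1 + 1 + 2 + 2 + 2 + 3 + 3 = 14.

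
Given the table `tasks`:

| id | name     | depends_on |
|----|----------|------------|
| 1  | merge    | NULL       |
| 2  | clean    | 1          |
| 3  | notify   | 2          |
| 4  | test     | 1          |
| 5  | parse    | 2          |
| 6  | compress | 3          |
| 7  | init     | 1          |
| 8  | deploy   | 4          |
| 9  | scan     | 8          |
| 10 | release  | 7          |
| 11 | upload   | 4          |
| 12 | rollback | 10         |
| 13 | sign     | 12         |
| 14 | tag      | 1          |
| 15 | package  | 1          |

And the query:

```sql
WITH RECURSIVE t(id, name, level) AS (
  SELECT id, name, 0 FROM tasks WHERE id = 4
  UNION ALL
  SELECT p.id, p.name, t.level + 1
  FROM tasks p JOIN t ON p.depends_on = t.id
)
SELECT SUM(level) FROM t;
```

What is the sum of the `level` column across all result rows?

4

Base: id=4 (test) at level 0.
Iteration 1: rows with depends_on in {4} -> deploy (id 8, level 1), upload (id 11, level 1).
Iteration 2: rows with depends_on in {8,11} -> scan (id 9, level 2).
Iteration 3: no rows with depends_on in {9}; recursion stops.
SUM(level) = 0 + 1 + 1 + 2 = 4.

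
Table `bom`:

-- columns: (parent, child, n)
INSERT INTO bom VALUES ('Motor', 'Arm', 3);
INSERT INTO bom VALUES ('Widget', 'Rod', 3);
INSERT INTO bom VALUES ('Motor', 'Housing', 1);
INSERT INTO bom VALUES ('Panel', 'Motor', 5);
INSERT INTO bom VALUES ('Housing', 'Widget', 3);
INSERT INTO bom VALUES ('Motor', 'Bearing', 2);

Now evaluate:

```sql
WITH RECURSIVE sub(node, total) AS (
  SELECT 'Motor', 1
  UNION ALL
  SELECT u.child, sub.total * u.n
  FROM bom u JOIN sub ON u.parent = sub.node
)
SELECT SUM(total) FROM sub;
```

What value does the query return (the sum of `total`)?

Base: (Motor, total=1).
Iteration 1: components of {Motor} -> Arm = 1*3 = 3, Bearing = 1*2 = 2, Housing = 1*1 = 1.
Iteration 2: components of {Arm,Bearing,Housing} -> Widget = 1*3 = 3.
Iteration 3: components of {Widget} -> Rod = 3*3 = 9.
Iteration 4: no further components; recursion stops.
SUM(total) = 1 + 3 + 1 + 2 + 3 + 9 = 19.

19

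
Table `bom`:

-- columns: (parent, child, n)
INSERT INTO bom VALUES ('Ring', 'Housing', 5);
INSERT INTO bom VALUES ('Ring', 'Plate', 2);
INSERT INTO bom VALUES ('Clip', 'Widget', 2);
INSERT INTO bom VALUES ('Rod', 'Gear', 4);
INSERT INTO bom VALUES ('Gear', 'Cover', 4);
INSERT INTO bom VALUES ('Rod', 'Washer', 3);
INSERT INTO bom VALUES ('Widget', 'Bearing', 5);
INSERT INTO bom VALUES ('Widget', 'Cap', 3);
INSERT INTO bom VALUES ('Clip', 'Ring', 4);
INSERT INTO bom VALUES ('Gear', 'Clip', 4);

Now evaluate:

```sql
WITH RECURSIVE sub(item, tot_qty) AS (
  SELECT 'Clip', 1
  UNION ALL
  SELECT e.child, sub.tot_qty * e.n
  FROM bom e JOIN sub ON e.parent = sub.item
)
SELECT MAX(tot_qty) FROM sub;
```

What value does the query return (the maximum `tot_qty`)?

20

Base: (Clip, tot_qty=1).
Iteration 1: components of {Clip} -> Ring = 1*4 = 4, Widget = 1*2 = 2.
Iteration 2: components of {Ring,Widget} -> Bearing = 2*5 = 10, Cap = 2*3 = 6, Housing = 4*5 = 20, Plate = 4*2 = 8.
Iteration 3: no further components; recursion stops.
tot_qty values: 1, 4, 2, 8, 20, 6, 10; the maximum is 20.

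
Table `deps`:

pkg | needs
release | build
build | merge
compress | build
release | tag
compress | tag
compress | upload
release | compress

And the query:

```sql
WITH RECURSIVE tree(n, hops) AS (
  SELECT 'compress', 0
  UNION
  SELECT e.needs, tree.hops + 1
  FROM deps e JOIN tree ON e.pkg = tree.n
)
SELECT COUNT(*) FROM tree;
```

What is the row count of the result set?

5

Base: (compress, hops=0).
Iteration 1: edges from {compress} -> (build, hops=1), (tag, hops=1), (upload, hops=1).
Iteration 2: edges from {build,tag,upload} -> (merge, hops=2).
Iteration 3: no outgoing edges from {merge}; recursion stops.
Total rows emitted: 5.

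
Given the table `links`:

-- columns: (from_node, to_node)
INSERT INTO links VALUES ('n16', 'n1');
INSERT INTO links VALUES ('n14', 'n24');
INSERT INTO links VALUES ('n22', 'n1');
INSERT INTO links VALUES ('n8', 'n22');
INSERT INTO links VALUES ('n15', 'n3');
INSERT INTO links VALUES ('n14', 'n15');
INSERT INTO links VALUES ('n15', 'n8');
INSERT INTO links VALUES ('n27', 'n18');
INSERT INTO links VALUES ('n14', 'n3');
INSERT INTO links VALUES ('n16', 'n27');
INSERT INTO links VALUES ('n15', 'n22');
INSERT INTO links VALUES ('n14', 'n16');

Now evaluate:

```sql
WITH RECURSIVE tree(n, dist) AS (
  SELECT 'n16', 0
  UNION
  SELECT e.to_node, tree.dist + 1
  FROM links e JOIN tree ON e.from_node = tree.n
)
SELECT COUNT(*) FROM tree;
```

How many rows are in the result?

4

Base: (n16, dist=0).
Iteration 1: edges from {n16} -> (n1, dist=1), (n27, dist=1).
Iteration 2: edges from {n1,n27} -> (n18, dist=2).
Iteration 3: no outgoing edges from {n18}; recursion stops.
Total rows emitted: 4.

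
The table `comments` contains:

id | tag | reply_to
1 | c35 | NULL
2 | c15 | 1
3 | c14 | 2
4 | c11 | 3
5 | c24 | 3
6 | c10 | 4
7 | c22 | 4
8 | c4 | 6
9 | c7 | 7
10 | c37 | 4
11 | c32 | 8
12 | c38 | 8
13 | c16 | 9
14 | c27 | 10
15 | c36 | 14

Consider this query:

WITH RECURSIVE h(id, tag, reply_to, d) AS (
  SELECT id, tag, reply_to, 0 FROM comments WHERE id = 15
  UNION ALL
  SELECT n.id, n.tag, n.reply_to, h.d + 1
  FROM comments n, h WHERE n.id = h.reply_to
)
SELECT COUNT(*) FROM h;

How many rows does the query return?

Base: id=15 (c36), reply_to=14, d 0.
Iteration 1: join on id=14 -> c27 (id 14, reply_to=10, d 1).
Iteration 2: join on id=10 -> c37 (id 10, reply_to=4, d 2).
Iteration 3: join on id=4 -> c11 (id 4, reply_to=3, d 3).
Iteration 4: join on id=3 -> c14 (id 3, reply_to=2, d 4).
Iteration 5: join on id=2 -> c15 (id 2, reply_to=1, d 5).
Iteration 6: join on id=1 -> c35 (id 1, reply_to=NULL, d 6).
Iteration 7: reply_to is NULL; no match; recursion stops.
Total rows emitted: 7.

7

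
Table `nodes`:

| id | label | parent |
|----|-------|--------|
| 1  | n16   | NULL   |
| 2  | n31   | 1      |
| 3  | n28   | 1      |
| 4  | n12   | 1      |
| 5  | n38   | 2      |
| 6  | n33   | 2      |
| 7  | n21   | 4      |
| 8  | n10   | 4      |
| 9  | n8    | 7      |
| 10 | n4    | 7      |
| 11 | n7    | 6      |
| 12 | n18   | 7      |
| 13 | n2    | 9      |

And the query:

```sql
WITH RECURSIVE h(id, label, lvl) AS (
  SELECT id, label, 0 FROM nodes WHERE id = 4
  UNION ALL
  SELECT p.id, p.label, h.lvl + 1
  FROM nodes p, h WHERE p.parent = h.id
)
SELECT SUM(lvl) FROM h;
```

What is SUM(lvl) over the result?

11

Base: id=4 (n12) at lvl 0.
Iteration 1: rows with parent in {4} -> n21 (id 7, lvl 1), n10 (id 8, lvl 1).
Iteration 2: rows with parent in {7,8} -> n8 (id 9, lvl 2), n4 (id 10, lvl 2), n18 (id 12, lvl 2).
Iteration 3: rows with parent in {9,10,12} -> n2 (id 13, lvl 3).
Iteration 4: no rows with parent in {13}; recursion stops.
SUM(lvl) = 0 + 1 + 1 + 2 + 2 + 2 + 3 = 11.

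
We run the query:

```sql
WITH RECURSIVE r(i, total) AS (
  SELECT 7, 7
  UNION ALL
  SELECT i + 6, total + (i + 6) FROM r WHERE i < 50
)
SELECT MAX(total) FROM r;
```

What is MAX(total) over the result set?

279

Base: i=7, total=7.
Iteration 1: 7 < 50 holds -> i = 7 + 6 = 13, total = 7 + 13 = 20.
Iteration 2: 13 < 50 holds -> i = 13 + 6 = 19, total = 20 + 19 = 39.
Iteration 3: 19 < 50 holds -> i = 19 + 6 = 25, total = 39 + 25 = 64.
Iteration 4: 25 < 50 holds -> i = 25 + 6 = 31, total = 64 + 31 = 95.
Iteration 5: 31 < 50 holds -> i = 31 + 6 = 37, total = 95 + 37 = 132.
Iteration 6: 37 < 50 holds -> i = 37 + 6 = 43, total = 132 + 43 = 175.
Iteration 7: 43 < 50 holds -> i = 43 + 6 = 49, total = 175 + 49 = 224.
Iteration 8: 49 < 50 holds -> i = 49 + 6 = 55, total = 224 + 55 = 279.
Iteration 9: 55 < 50 fails; recursion stops.
total values: 7, 20, 39, 64, 95, 132, 175, 224, 279; the maximum is 279.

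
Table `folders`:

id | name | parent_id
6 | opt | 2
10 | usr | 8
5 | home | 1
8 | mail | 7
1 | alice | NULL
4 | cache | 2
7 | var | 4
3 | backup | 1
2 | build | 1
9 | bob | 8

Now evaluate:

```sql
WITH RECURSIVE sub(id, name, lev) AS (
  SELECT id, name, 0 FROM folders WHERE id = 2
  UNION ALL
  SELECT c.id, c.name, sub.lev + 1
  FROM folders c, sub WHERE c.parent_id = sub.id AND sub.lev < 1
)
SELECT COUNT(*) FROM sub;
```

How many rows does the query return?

3

Base: id=2 (build) at lev 0.
Iteration 1: rows with parent_id in {2} -> cache (id 4, lev 1), opt (id 6, lev 1).
Iteration 2: lev < 1 fails for all current rows; recursion stops.
Total rows emitted: 3.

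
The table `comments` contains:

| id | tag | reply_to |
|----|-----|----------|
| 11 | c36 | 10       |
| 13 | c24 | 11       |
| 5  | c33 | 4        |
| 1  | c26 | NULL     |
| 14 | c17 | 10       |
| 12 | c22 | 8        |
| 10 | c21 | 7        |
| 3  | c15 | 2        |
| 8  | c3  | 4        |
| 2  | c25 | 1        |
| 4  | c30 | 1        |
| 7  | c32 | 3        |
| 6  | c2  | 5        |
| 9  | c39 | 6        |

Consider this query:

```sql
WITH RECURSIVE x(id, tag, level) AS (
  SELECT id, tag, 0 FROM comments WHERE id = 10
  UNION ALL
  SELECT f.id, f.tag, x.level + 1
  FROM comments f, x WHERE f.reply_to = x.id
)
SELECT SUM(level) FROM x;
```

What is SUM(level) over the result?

4

Base: id=10 (c21) at level 0.
Iteration 1: rows with reply_to in {10} -> c36 (id 11, level 1), c17 (id 14, level 1).
Iteration 2: rows with reply_to in {11,14} -> c24 (id 13, level 2).
Iteration 3: no rows with reply_to in {13}; recursion stops.
SUM(level) = 0 + 1 + 1 + 2 = 4.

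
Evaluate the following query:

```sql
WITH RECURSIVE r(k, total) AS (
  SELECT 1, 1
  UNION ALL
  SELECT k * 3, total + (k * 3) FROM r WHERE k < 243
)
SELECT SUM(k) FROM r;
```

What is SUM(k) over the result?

364

Base: k=1, total=1.
Iteration 1: 1 < 243 holds -> k = 1 * 3 = 3, total = 1 + 3 = 4.
Iteration 2: 3 < 243 holds -> k = 3 * 3 = 9, total = 4 + 9 = 13.
Iteration 3: 9 < 243 holds -> k = 9 * 3 = 27, total = 13 + 27 = 40.
Iteration 4: 27 < 243 holds -> k = 27 * 3 = 81, total = 40 + 81 = 121.
Iteration 5: 81 < 243 holds -> k = 81 * 3 = 243, total = 121 + 243 = 364.
Iteration 6: 243 < 243 fails; recursion stops.
SUM(k) = 1 + 3 + 9 + 27 + 81 + 243 = 364.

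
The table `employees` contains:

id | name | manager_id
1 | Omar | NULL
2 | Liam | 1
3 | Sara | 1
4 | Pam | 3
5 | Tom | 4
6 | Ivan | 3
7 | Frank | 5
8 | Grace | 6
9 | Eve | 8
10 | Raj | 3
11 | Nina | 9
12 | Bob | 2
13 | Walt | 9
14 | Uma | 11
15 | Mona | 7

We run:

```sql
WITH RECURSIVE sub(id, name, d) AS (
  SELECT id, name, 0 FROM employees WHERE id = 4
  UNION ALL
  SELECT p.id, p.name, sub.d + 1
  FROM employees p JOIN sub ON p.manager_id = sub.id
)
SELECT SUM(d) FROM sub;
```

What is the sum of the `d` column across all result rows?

6

Base: id=4 (Pam) at d 0.
Iteration 1: rows with manager_id in {4} -> Tom (id 5, d 1).
Iteration 2: rows with manager_id in {5} -> Frank (id 7, d 2).
Iteration 3: rows with manager_id in {7} -> Mona (id 15, d 3).
Iteration 4: no rows with manager_id in {15}; recursion stops.
SUM(d) = 0 + 1 + 2 + 3 = 6.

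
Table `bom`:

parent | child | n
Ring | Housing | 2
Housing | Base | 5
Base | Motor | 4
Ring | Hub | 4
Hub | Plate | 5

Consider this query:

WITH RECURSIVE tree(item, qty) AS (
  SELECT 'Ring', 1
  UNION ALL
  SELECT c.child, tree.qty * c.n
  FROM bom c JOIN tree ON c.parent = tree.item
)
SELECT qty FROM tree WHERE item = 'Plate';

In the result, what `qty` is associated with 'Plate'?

Base: (Ring, qty=1).
Iteration 1: components of {Ring} -> Housing = 1*2 = 2, Hub = 1*4 = 4.
Iteration 2: components of {Housing,Hub} -> Base = 2*5 = 10, Plate = 4*5 = 20.
Iteration 3: components of {Base,Plate} -> Motor = 10*4 = 40.
Iteration 4: no further components; recursion stops.

20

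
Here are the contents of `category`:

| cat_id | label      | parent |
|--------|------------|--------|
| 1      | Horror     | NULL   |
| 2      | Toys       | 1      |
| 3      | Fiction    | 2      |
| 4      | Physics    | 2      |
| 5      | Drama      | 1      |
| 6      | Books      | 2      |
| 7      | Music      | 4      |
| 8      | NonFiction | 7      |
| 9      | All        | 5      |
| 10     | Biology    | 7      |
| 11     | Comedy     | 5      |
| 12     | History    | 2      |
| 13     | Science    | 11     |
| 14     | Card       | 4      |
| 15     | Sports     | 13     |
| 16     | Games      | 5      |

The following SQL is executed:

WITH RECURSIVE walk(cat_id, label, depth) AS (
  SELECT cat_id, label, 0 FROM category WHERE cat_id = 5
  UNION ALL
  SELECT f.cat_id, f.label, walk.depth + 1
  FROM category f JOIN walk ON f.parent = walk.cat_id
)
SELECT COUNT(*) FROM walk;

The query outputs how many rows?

6

Base: cat_id=5 (Drama) at depth 0.
Iteration 1: rows with parent in {5} -> All (id 9, depth 1), Comedy (id 11, depth 1), Games (id 16, depth 1).
Iteration 2: rows with parent in {9,11,16} -> Science (id 13, depth 2).
Iteration 3: rows with parent in {13} -> Sports (id 15, depth 3).
Iteration 4: no rows with parent in {15}; recursion stops.
Total rows emitted: 6.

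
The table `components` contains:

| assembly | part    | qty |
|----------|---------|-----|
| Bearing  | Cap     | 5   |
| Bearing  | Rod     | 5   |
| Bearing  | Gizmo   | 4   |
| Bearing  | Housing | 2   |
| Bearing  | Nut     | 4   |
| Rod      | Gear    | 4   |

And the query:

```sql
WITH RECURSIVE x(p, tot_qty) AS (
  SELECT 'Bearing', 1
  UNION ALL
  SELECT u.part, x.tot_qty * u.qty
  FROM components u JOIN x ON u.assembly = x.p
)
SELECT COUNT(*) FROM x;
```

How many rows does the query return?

7

Base: (Bearing, tot_qty=1).
Iteration 1: components of {Bearing} -> Cap = 1*5 = 5, Gizmo = 1*4 = 4, Housing = 1*2 = 2, Nut = 1*4 = 4, Rod = 1*5 = 5.
Iteration 2: components of {Cap,Gizmo,Housing,Nut,Rod} -> Gear = 5*4 = 20.
Iteration 3: no further components; recursion stops.
Total rows emitted: 7.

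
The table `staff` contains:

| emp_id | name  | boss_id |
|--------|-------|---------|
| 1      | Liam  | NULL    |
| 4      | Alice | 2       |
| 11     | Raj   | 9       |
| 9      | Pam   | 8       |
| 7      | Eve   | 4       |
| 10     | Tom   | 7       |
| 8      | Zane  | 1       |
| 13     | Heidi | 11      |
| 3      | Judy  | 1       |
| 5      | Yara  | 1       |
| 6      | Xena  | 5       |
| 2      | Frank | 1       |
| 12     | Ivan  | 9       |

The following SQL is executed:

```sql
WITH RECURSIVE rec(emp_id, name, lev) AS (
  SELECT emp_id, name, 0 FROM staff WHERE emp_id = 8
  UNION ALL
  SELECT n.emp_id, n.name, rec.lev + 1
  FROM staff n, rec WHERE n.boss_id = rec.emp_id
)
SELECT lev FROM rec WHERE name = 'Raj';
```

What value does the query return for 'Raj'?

Base: emp_id=8 (Zane) at lev 0.
Iteration 1: rows with boss_id in {8} -> Pam (id 9, lev 1).
Iteration 2: rows with boss_id in {9} -> Raj (id 11, lev 2), Ivan (id 12, lev 2).
Iteration 3: rows with boss_id in {11,12} -> Heidi (id 13, lev 3).
Iteration 4: no rows with boss_id in {13}; recursion stops.

2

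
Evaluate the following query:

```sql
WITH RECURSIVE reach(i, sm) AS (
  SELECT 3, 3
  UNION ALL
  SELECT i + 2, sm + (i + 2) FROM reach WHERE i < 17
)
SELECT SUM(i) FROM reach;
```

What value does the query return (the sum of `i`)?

Base: i=3, sm=3.
Iteration 1: 3 < 17 holds -> i = 3 + 2 = 5, sm = 3 + 5 = 8.
Iteration 2: 5 < 17 holds -> i = 5 + 2 = 7, sm = 8 + 7 = 15.
Iteration 3: 7 < 17 holds -> i = 7 + 2 = 9, sm = 15 + 9 = 24.
Iteration 4: 9 < 17 holds -> i = 9 + 2 = 11, sm = 24 + 11 = 35.
Iteration 5: 11 < 17 holds -> i = 11 + 2 = 13, sm = 35 + 13 = 48.
Iteration 6: 13 < 17 holds -> i = 13 + 2 = 15, sm = 48 + 15 = 63.
Iteration 7: 15 < 17 holds -> i = 15 + 2 = 17, sm = 63 + 17 = 80.
Iteration 8: 17 < 17 fails; recursion stops.
SUM(i) = 3 + 5 + 7 + 9 + 11 + 13 + 15 + 17 = 80.

80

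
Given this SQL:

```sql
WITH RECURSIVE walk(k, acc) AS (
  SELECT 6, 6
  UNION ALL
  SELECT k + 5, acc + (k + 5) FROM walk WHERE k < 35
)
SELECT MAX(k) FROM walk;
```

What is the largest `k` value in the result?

Base: k=6, acc=6.
Iteration 1: 6 < 35 holds -> k = 6 + 5 = 11, acc = 6 + 11 = 17.
Iteration 2: 11 < 35 holds -> k = 11 + 5 = 16, acc = 17 + 16 = 33.
Iteration 3: 16 < 35 holds -> k = 16 + 5 = 21, acc = 33 + 21 = 54.
Iteration 4: 21 < 35 holds -> k = 21 + 5 = 26, acc = 54 + 26 = 80.
Iteration 5: 26 < 35 holds -> k = 26 + 5 = 31, acc = 80 + 31 = 111.
Iteration 6: 31 < 35 holds -> k = 31 + 5 = 36, acc = 111 + 36 = 147.
Iteration 7: 36 < 35 fails; recursion stops.
k values: 6, 11, 16, 21, 26, 31, 36; the maximum is 36.

36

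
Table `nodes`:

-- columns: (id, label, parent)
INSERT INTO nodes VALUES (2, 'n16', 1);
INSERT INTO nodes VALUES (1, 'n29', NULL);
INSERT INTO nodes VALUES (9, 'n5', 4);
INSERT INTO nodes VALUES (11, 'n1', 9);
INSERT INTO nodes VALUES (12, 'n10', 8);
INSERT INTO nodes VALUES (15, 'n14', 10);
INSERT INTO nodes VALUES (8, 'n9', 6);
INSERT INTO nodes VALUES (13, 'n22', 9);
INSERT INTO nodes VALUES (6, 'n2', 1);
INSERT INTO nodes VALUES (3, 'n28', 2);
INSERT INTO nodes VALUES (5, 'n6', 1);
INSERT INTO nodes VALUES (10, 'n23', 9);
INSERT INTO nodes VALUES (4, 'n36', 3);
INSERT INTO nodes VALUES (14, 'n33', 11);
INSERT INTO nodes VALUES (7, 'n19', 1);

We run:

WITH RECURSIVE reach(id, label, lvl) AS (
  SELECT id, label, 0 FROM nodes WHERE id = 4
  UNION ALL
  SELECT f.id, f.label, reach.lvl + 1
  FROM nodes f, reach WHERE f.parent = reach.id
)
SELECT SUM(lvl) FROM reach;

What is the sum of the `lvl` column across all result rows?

13

Base: id=4 (n36) at lvl 0.
Iteration 1: rows with parent in {4} -> n5 (id 9, lvl 1).
Iteration 2: rows with parent in {9} -> n23 (id 10, lvl 2), n1 (id 11, lvl 2), n22 (id 13, lvl 2).
Iteration 3: rows with parent in {10,11,13} -> n33 (id 14, lvl 3), n14 (id 15, lvl 3).
Iteration 4: no rows with parent in {14,15}; recursion stops.
SUM(lvl) = 0 + 1 + 2 + 2 + 2 + 3 + 3 = 13.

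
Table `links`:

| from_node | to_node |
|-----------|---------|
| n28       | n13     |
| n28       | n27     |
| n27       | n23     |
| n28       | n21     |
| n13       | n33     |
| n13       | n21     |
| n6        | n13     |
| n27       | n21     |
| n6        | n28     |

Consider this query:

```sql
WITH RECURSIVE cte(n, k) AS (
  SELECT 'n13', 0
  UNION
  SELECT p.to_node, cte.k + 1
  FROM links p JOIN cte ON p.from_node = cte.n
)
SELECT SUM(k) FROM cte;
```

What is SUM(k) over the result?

Base: (n13, k=0).
Iteration 1: edges from {n13} -> (n21, k=1), (n33, k=1).
Iteration 2: no outgoing edges from {n21,n33}; recursion stops.
SUM(k) = 0 + 1 + 1 = 2.

2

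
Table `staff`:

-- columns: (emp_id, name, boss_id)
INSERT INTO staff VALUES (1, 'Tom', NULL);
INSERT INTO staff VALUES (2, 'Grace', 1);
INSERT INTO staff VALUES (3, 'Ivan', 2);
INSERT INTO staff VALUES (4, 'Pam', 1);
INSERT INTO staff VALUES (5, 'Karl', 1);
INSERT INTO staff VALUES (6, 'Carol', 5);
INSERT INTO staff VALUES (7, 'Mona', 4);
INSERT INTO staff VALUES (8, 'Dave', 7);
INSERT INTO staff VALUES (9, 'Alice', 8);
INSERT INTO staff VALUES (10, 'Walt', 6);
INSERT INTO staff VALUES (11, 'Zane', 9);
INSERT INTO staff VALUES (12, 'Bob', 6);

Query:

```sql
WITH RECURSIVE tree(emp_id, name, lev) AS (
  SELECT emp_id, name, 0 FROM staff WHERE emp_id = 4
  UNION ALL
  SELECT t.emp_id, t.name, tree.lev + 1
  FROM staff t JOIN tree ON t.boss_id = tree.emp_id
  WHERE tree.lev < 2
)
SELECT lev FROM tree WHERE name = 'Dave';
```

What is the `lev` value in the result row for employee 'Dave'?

2

Base: emp_id=4 (Pam) at lev 0.
Iteration 1: rows with boss_id in {4} -> Mona (id 7, lev 1).
Iteration 2: rows with boss_id in {7} -> Dave (id 8, lev 2).
Iteration 3: lev < 2 fails for all current rows; recursion stops.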